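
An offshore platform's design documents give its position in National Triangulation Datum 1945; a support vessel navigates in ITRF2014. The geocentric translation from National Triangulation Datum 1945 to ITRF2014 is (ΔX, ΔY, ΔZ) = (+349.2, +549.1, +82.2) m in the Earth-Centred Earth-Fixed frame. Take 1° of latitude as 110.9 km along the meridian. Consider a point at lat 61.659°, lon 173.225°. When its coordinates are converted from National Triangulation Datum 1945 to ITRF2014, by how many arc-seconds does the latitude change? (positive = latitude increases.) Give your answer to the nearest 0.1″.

Δφ = 9.3″

sin φ = 0.880138, cos φ = 0.474718, sin λ = 0.117971, cos λ = -0.993017.
North component: ΔN = −sin φ cos λ·ΔX − sin φ sin λ·ΔY + cos φ·ΔZ = −(0.880138)(-0.993017)(349.2) − (0.880138)(0.117971)(549.1) + (0.474718)(82.2) = 287.21 m.
1° of latitude spans 110900 m, so Δφ = 287.21 / 110900 × 3600 = 9.323″.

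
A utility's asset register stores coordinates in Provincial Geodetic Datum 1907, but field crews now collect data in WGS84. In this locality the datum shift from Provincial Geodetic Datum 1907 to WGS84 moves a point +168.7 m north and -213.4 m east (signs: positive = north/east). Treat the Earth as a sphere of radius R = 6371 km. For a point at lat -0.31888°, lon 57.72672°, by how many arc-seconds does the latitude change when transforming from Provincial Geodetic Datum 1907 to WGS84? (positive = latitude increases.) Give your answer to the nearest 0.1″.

On a sphere of radius R, 1 rad of latitude = R, so Δφ = ΔN / R = 168.7 / 6371000 = 2.6479e-05 rad = 5.462″.

Δφ = 5.5″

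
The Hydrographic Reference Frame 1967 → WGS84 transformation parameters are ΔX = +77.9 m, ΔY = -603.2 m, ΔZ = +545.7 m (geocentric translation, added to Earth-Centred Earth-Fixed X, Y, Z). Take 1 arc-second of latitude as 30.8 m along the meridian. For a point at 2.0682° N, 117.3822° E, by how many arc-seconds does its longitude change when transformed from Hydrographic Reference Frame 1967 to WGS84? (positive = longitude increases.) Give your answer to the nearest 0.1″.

sin φ = 0.036089, cos φ = 0.999349, sin λ = 0.887958, cos λ = -0.459924.
East component: ΔE = −sin λ·ΔX + cos λ·ΔY = −(0.887958)(77.9) + (-0.459924)(-603.2) = 208.25 m.
1° of latitude spans 3600 × 30.80 = 110880 m; at latitude φ, 1° of longitude spans that × cos φ = 110807.8 m, so Δλ = 208.25 / 110807.8 × 3600 = 6.766″.

Δλ = 6.8″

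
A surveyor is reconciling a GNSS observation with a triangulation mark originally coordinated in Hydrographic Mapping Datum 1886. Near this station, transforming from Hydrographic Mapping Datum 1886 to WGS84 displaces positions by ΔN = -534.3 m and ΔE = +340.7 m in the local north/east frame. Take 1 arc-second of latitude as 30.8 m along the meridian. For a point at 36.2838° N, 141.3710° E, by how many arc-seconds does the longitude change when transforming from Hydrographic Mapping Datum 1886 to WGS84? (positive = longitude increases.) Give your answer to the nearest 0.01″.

At latitude 36.2838°, cos φ = 0.806096.
1″ of longitude at this latitude = 30.80 × cos φ = 24.8277 m, so Δλ = 340.7 / 24.8277 = 13.723″.

Δλ = 13.72″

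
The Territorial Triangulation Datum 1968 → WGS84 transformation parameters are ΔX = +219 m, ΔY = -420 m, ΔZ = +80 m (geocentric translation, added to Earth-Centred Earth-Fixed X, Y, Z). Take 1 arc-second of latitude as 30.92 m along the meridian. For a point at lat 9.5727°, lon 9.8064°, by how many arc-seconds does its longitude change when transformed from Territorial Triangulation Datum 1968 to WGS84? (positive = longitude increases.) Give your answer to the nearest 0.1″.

Δλ = -14.8″

sin φ = 0.166299, cos φ = 0.986075, sin λ = 0.170320, cos λ = 0.985389.
East component: ΔE = −sin λ·ΔX + cos λ·ΔY = −(0.170320)(219) + (0.985389)(-420) = -451.16 m.
1° of latitude spans 3600 × 30.92 = 111312 m; at latitude φ, 1° of longitude spans that × cos φ = 109762.0 m, so Δλ = -451.16 / 109762.0 × 3600 = -14.797″.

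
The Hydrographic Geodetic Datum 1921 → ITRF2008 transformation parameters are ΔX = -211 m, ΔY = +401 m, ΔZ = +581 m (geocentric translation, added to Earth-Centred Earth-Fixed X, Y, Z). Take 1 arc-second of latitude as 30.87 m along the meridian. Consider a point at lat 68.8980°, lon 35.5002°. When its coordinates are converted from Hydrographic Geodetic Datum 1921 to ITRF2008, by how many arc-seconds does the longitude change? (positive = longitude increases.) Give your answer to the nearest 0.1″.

sin φ = 0.932941, cos φ = 0.360029, sin λ = 0.580706, cos λ = 0.814113.
East component: ΔE = −sin λ·ΔX + cos λ·ΔY = −(0.580706)(-211) + (0.814113)(401) = 448.99 m.
1° of latitude spans 3600 × 30.87 = 111132 m; at latitude φ, 1° of longitude spans that × cos φ = 40010.8 m, so Δλ = 448.99 / 40010.8 × 3600 = 40.398″.

Δλ = 40.4″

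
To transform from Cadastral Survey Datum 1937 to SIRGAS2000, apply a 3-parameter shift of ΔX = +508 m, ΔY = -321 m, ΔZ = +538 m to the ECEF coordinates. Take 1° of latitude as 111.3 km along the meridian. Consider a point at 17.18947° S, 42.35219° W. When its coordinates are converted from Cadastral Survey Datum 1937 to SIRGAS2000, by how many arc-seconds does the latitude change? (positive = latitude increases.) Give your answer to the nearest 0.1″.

sin φ = -0.295532, cos φ = 0.955333, sin λ = -0.673686, cos λ = 0.739018.
North component: ΔN = −sin φ cos λ·ΔX − sin φ sin λ·ΔY + cos φ·ΔZ = −(-0.295532)(0.739018)(508) − (-0.295532)(-0.673686)(-321) + (0.955333)(538) = 688.83 m.
1° of latitude spans 111300 m, so Δφ = 688.83 / 111300 × 3600 = 22.280″.

Δφ = 22.3″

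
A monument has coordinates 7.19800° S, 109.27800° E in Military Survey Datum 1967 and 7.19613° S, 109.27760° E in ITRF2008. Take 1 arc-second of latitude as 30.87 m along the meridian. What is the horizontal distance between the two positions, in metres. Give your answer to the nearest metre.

212 m

Δφ = -7.19613° − -7.19800° = +0.00187°; Δλ = 109.27760° − 109.27800° = -0.00040°.
1° of latitude = 3600 × 30.87 = 111132 m.
ΔN = Δφ × 111132 = 207.8 m; ΔE = Δλ × 111132 × cos(-7.19800°) = -0.00040 × 111132 × 0.992119 = -44.1 m.
Distance = √(ΔE² + ΔN²) = √((-44.1)² + 207.8²) = 212.4 m.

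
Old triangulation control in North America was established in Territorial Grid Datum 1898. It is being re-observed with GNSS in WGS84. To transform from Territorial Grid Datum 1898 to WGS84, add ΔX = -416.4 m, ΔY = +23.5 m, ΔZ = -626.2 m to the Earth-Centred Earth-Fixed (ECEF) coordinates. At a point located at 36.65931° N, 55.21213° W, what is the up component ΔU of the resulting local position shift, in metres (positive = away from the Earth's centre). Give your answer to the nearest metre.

ΔU = -580 m

At φ = 36.65931°, λ = -55.21213°: sin φ = 0.597056, cos φ = 0.802200, sin λ = -0.821270, cos λ = 0.570540.
ΔU = cos φ cos λ·ΔX + cos φ sin λ·ΔY + sin φ·ΔZ = (0.802200)(0.570540)(-416.4) + (0.802200)(-0.821270)(23.5) + (0.597056)(-626.2) = -579.94 m.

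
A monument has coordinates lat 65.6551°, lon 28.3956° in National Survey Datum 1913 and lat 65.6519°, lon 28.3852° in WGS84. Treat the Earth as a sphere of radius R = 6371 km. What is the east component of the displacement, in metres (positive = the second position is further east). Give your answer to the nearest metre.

Δφ = 65.6519° − 65.6551° = -0.0032°; Δλ = 28.3852° − 28.3956° = -0.0104°.
1° along a meridian = πR/180 = 111195 m.
ΔN = Δφ × 111195 = -355.8 m; ΔE = Δλ × 111195 × cos(65.6551°) = -0.0104 × 111195 × 0.412228 = -476.7 m.

ΔE = -477 m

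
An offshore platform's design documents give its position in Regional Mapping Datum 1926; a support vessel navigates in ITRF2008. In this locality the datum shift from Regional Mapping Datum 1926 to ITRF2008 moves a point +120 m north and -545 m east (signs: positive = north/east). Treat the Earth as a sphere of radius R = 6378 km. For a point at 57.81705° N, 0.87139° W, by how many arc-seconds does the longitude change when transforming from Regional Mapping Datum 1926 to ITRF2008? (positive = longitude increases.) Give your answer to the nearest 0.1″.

At latitude 57.81705°, cos φ = 0.532624.
One radian of longitude at latitude φ spans R cos φ, so Δλ = ΔE / (R cos φ) = -545.0 / (6378000 × 0.532624) = -1.6043e-04 rad = -33.091″.

Δλ = -33.1″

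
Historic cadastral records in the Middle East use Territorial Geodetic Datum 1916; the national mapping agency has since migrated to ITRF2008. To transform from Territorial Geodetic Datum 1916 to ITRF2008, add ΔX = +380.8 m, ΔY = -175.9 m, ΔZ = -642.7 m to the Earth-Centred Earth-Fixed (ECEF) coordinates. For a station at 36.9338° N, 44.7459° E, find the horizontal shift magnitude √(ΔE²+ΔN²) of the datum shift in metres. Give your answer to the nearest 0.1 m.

718.8 m

The local east axis at (φ, λ) is (−sin λ, cos λ, 0), so ΔE = −sin(44.7459°)·380.8 + cos(44.7459°)·(-175.9) = -393.00 m.
The local north axis is (−sin φ cos λ, −sin φ sin λ, cos φ), giving ΔN = -162.516 + 74.407 − 513.730 = -601.84 m.
Horizontal magnitude = √(ΔE² + ΔN²) = √((-393.00)² + (-601.84)²) = 718.79 m.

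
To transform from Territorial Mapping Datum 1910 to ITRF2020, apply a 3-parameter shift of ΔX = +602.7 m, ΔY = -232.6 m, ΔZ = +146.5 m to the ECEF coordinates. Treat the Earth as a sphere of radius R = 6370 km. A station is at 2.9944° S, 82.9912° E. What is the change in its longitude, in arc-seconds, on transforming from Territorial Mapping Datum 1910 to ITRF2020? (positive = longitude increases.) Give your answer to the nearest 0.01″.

sin φ = -0.052238, cos φ = 0.998635, sin λ = 0.992527, cos λ = 0.122022.
East component: ΔE = −sin λ·ΔX + cos λ·ΔY = −(0.992527)(602.7) + (0.122022)(-232.6) = -626.58 m.
1° of latitude spans πR/180 = 111177 m; at latitude φ, 1° of longitude spans that × cos φ = 111025.7 m, so Δλ = -626.58 / 111025.7 × 3600 = -20.317″.

Δλ = -20.32″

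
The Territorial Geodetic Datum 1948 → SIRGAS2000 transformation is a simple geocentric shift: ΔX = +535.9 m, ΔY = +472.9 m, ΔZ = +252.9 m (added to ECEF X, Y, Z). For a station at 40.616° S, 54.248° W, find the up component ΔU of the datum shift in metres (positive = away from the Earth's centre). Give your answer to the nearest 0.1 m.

ΔU = -218.3 m

At φ = -40.616°, λ = -54.248°: sin φ = -0.650986, cos φ = 0.759090, sin λ = -0.811554, cos λ = 0.584278.
ΔU = cos φ cos λ·ΔX + cos φ sin λ·ΔY + sin φ·ΔZ = (0.759090)(0.584278)(535.9) + (0.759090)(-0.811554)(472.9) + (-0.650986)(252.9) = -218.28 m.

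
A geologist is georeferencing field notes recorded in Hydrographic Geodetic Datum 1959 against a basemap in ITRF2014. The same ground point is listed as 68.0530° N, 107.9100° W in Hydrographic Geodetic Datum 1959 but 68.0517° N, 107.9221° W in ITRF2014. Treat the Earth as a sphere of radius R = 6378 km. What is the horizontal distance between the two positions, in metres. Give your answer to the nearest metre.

524 m

Δφ = 68.0517° − 68.0530° = -0.0013°; Δλ = -107.9221° − -107.9100° = -0.0121°.
1° along a meridian = πR/180 = 111317 m.
ΔN = Δφ × 111317 = -144.7 m; ΔE = Δλ × 111317 × cos(68.0530°) = -0.0121 × 111317 × 0.373749 = -503.4 m.
Distance = √(ΔE² + ΔN²) = √((-503.4)² + (-144.7)²) = 523.8 m.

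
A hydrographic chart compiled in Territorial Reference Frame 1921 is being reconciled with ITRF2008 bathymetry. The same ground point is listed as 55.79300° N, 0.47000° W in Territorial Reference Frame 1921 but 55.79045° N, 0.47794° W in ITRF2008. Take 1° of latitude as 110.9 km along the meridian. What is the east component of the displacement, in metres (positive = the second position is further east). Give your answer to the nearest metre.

ΔE = -495 m

Δφ = 55.79045° − 55.79300° = -0.00255°; Δλ = -0.47794° − -0.47000° = -0.00794°.
ΔN = Δφ × 110900 = -282.8 m; ΔE = Δλ × 110900 × cos(55.79300°) = -0.00794 × 110900 × 0.562184 = -495.0 m.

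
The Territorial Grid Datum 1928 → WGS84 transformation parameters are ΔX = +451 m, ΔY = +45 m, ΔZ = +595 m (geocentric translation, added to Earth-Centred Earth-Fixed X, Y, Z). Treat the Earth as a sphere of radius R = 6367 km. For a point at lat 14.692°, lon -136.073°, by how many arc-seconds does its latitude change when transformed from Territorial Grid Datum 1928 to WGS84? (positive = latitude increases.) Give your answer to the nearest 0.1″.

Δφ = 21.6″

sin φ = 0.253623, cos φ = 0.967303, sin λ = -0.693741, cos λ = -0.720224.
North component: ΔN = −sin φ cos λ·ΔX − sin φ sin λ·ΔY + cos φ·ΔZ = −(0.253623)(-0.720224)(451) − (0.253623)(-0.693741)(45) + (0.967303)(595) = 665.85 m.
1° of latitude spans πR/180 = 111125 m, so Δφ = 665.85 / 111125 × 3600 = 21.571″.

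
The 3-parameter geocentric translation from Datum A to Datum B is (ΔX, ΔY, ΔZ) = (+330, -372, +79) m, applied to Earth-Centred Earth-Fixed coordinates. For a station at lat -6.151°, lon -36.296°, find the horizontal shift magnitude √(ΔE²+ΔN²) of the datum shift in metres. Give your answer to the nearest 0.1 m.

The local east axis at (φ, λ) is (−sin λ, cos λ, 0), so ΔE = −sin(-36.296°)·330 + cos(-36.296°)·(-372) = -104.47 m.
The local north axis is (−sin φ cos λ, −sin φ sin λ, cos φ), giving ΔN = 28.498 + 23.595 + 78.545 = 130.64 m.
Horizontal magnitude = √(ΔE² + ΔN²) = √((-104.47)² + 130.64²) = 167.28 m.

167.3 m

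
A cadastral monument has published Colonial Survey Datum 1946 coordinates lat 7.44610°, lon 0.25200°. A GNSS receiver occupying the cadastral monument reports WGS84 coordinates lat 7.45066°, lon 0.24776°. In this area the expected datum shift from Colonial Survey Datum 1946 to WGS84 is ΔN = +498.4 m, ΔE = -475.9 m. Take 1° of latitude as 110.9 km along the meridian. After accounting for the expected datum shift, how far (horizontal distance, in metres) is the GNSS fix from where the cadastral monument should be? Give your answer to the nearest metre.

12 m

Observed coordinate differences: Δφ = +0.00456°, Δλ = -0.00424°.
Converting to metres (1° lat = 110900 m, cos φ = 0.991567): observed ΔN = 505.7 m, observed ΔE = -466.3 m.
Subtracting the expected shift leaves a residual of 505.7 − (498.4) = 7.3 m north and -466.3 − (-475.9) = 9.6 m east.
Residual distance = √(7.3² + 9.6²) = 12.1 m.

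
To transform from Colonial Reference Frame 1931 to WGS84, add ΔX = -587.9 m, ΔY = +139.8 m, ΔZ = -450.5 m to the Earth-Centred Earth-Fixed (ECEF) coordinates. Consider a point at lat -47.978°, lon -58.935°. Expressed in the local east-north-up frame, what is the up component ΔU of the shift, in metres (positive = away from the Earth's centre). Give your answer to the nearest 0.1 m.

At φ = -47.978°, λ = -58.935°: sin φ = -0.742888, cos φ = 0.669416, sin λ = -0.856582, cos λ = 0.516010.
ΔU = cos φ cos λ·ΔX + cos φ sin λ·ΔY + sin φ·ΔZ = (0.669416)(0.516010)(-587.9) + (0.669416)(-0.856582)(139.8) + (-0.742888)(-450.5) = 51.43 m.

ΔU = 51.4 m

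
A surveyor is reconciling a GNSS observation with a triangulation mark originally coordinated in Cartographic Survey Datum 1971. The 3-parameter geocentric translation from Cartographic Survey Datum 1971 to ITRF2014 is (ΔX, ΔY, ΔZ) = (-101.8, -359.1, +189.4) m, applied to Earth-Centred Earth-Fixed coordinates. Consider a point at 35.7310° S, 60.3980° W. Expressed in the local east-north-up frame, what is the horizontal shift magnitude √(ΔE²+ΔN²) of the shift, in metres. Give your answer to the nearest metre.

406 m

The local east axis at (φ, λ) is (−sin λ, cos λ, 0), so ΔE = −sin(-60.3980°)·(-101.8) + cos(-60.3980°)·(-359.1) = -265.90 m.
The local north axis is (−sin φ cos λ, −sin φ sin λ, cos φ), giving ΔN = -29.366 + 182.336 + 153.749 = 306.72 m.
Horizontal magnitude = √(ΔE² + ΔN²) = √((-265.90)² + 306.72²) = 405.93 m.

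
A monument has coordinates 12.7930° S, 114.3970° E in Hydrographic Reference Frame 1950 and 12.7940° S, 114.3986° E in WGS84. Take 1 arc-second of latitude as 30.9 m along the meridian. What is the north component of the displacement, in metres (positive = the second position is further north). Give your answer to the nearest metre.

Δφ = -12.7940° − -12.7930° = -0.0010°; Δλ = 114.3986° − 114.3970° = +0.0016°.
1° of latitude = 3600 × 30.90 = 111240 m.
ΔN = Δφ × 111240 = -111.2 m; ΔE = Δλ × 111240 × cos(-12.7930°) = +0.0016 × 111240 × 0.975176 = 173.6 m.

ΔN = -111 m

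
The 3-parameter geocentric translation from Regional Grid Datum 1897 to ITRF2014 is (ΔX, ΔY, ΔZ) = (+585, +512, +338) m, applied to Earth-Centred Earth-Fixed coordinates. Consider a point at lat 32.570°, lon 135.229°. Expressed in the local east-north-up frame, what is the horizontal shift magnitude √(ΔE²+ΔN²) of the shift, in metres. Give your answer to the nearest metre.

837 m

The local east axis at (φ, λ) is (−sin λ, cos λ, 0), so ΔE = −sin(135.229°)·585 + cos(135.229°)·512 = -775.48 m.
The local north axis is (−sin φ cos λ, −sin φ sin λ, cos φ), giving ΔN = 223.572 − 194.116 + 284.844 = 314.30 m.
Horizontal magnitude = √(ΔE² + ΔN²) = √((-775.48)² + 314.30²) = 836.76 m.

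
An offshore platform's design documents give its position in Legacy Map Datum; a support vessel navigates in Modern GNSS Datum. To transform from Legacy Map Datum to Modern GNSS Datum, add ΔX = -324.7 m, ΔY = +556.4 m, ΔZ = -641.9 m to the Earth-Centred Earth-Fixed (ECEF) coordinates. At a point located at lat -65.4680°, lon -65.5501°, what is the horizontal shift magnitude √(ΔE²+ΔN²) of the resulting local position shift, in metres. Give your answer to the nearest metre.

852 m

At φ = -65.4680°, λ = -65.5501°: sin φ = -0.909730, cos φ = 0.415201, sin λ = -0.910324, cos λ = 0.413897.
ΔE = −sin λ·ΔX + cos λ·ΔY = −(-0.910324)·(-324.7) + (0.413897)·(556.4) = -65.29 m.
ΔN = −sin φ cos λ·ΔX − sin φ sin λ·ΔY + cos φ·ΔZ = −(-0.909730)(0.413897)(-324.7) − (-0.909730)(-0.910324)(556.4) + (0.415201)(-641.9) = -849.56 m.
Horizontal magnitude = √(ΔE² + ΔN²) = √((-65.29)² + (-849.56)²) = 852.07 m.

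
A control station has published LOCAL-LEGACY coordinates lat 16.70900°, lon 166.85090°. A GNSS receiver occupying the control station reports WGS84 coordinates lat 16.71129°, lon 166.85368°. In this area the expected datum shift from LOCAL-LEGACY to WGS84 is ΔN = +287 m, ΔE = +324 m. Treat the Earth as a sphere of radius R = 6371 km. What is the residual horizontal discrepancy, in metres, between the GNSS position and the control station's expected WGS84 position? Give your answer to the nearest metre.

43 m

Observed coordinate differences: Δφ = +0.00229°, Δλ = +0.00278°.
Converting to metres (1° lat = 111195 m, cos φ = 0.957777): observed ΔN = 254.6 m, observed ΔE = 296.1 m.
Subtracting the expected shift leaves a residual of 254.6 − (287) = -32.4 m north and 296.1 − (324) = -27.9 m east.
Residual distance = √((-32.4)² + (-27.9)²) = 42.7 m.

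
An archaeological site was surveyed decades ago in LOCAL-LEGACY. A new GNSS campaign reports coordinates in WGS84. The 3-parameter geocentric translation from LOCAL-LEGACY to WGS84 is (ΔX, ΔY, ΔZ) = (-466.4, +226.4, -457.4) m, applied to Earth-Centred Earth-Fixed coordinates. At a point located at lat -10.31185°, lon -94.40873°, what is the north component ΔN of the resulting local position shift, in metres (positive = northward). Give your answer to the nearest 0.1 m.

ΔN = -484.0 m

The local north axis is (−sin φ cos λ, −sin φ sin λ, cos φ), giving ΔN = 6.418 − 40.407 − 450.012 = -484.00 m.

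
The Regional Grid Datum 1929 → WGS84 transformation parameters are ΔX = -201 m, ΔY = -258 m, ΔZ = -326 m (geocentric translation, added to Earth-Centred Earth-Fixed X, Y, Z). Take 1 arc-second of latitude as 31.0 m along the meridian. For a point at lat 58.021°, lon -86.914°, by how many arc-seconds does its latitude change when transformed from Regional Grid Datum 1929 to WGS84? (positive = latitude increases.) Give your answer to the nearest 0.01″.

Δφ = -12.32″

sin φ = 0.848242, cos φ = 0.529608, sin λ = -0.998550, cos λ = 0.053835.
North component: ΔN = −sin φ cos λ·ΔX − sin φ sin λ·ΔY + cos φ·ΔZ = −(0.848242)(0.053835)(-201) − (0.848242)(-0.998550)(-258) + (0.529608)(-326) = -382.00 m.
1° of latitude spans 3600 × 31.00 = 111600 m, so Δφ = -382.00 / 111600 × 3600 = -12.323″.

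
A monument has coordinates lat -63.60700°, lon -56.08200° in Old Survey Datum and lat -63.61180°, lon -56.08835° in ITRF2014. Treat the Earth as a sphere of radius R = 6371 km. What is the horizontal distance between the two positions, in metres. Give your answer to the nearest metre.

Δφ = -63.61180° − -63.60700° = -0.00480°; Δλ = -56.08835° − -56.08200° = -0.00635°.
1° along a meridian = πR/180 = 111195 m.
ΔN = Δφ × 111195 = -533.7 m; ΔE = Δλ × 111195 × cos(-63.60700°) = -0.00635 × 111195 × 0.444526 = -313.9 m.
Distance = √(ΔE² + ΔN²) = √((-313.9)² + (-533.7)²) = 619.2 m.

619 m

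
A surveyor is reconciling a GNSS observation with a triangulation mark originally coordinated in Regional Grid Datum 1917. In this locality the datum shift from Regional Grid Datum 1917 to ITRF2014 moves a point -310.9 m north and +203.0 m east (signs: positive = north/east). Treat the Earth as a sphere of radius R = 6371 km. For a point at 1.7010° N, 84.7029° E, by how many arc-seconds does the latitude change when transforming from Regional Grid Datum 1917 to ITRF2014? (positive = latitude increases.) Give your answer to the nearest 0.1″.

Δφ = -10.1″

On a sphere of radius R, 1 rad of latitude = R, so Δφ = ΔN / R = -310.9 / 6371000 = -4.8799e-05 rad = -10.066″.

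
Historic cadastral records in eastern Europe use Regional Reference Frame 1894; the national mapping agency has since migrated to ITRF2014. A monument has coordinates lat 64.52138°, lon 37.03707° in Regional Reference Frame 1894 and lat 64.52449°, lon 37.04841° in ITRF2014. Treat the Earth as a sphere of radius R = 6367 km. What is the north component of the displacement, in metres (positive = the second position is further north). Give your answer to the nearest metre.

ΔN = 346 m

Δφ = 64.52449° − 64.52138° = +0.00311°; Δλ = 37.04841° − 37.03707° = +0.01134°.
1° along a meridian = πR/180 = 111125 m.
ΔN = Δφ × 111125 = 345.6 m; ΔE = Δλ × 111125 × cos(64.52138°) = +0.01134 × 111125 × 0.430174 = 542.1 m.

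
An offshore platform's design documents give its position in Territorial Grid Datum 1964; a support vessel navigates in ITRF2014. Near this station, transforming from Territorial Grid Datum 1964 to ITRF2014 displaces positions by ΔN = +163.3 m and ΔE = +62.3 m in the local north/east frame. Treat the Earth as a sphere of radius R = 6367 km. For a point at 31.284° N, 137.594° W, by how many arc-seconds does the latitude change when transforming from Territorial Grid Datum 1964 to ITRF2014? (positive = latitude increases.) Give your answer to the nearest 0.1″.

On a sphere of radius R, 1 rad of latitude = R, so Δφ = ΔN / R = 163.3 / 6367000 = 2.5648e-05 rad = 5.290″.

Δφ = 5.3″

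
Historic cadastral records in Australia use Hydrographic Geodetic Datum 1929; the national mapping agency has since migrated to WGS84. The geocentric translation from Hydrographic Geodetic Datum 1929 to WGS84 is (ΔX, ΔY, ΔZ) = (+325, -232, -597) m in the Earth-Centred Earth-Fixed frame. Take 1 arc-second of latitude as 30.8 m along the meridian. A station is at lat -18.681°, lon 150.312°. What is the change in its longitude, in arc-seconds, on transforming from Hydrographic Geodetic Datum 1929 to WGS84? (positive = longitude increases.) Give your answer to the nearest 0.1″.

Δλ = 1.4″

sin φ = -0.320299, cos φ = 0.947317, sin λ = 0.495277, cos λ = -0.868735.
East component: ΔE = −sin λ·ΔX + cos λ·ΔY = −(0.495277)(325) + (-0.868735)(-232) = 40.58 m.
1° of latitude spans 3600 × 30.80 = 110880 m; at latitude φ, 1° of longitude spans that × cos φ = 105038.5 m, so Δλ = 40.58 / 105038.5 × 3600 = 1.391″.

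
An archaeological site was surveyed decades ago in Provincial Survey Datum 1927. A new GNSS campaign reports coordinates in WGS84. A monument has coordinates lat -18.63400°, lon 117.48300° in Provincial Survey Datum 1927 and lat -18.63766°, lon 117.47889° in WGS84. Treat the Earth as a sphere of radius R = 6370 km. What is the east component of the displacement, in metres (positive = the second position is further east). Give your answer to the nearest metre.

ΔE = -433 m

Δφ = -18.63766° − -18.63400° = -0.00366°; Δλ = 117.47889° − 117.48300° = -0.00411°.
1° along a meridian = πR/180 = 111177 m.
ΔN = Δφ × 111177 = -406.9 m; ΔE = Δλ × 111177 × cos(-18.63400°) = -0.00411 × 111177 × 0.947579 = -433.0 m.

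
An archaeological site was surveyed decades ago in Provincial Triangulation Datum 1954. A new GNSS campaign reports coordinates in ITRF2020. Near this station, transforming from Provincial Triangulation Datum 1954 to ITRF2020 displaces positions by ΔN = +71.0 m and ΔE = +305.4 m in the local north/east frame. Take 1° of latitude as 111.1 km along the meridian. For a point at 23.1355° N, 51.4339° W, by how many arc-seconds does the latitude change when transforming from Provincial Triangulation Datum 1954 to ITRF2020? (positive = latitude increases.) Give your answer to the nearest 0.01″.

Δφ = 2.30″

1° of latitude = 111.1 km, so Δφ = 71.0 / 111100 = 0.0006391° = 2.301″.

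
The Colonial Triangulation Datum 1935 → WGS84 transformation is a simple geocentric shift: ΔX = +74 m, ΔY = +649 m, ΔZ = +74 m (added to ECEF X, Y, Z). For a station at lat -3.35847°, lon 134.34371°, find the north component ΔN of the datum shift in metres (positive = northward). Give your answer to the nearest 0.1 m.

At φ = -3.35847°, λ = 134.34371°: sin φ = -0.058583, cos φ = 0.998283, sin λ = 0.715160, cos λ = -0.698961.
ΔN = −sin φ cos λ·ΔX − sin φ sin λ·ΔY + cos φ·ΔZ = −(-0.058583)(-0.698961)(74) − (-0.058583)(0.715160)(649) + (0.998283)(74) = 98.03 m.

ΔN = 98.0 m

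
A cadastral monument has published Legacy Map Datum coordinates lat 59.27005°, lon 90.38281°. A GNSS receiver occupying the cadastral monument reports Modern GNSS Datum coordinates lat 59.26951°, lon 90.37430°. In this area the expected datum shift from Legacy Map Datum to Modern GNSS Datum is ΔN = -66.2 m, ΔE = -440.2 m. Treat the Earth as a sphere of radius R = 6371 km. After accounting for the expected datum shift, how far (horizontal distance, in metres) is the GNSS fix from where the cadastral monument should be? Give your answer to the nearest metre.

Observed coordinate differences: Δφ = -0.00054°, Δλ = -0.00851°.
Converting to metres (1° lat = 111195 m, cos φ = 0.510992): observed ΔN = -60.0 m, observed ΔE = -483.5 m.
Subtracting the expected shift leaves a residual of -60.0 − (-66.2) = 6.2 m north and -483.5 − (-440.2) = -43.3 m east.
Residual distance = √(6.2² + (-43.3)²) = 43.8 m.

44 m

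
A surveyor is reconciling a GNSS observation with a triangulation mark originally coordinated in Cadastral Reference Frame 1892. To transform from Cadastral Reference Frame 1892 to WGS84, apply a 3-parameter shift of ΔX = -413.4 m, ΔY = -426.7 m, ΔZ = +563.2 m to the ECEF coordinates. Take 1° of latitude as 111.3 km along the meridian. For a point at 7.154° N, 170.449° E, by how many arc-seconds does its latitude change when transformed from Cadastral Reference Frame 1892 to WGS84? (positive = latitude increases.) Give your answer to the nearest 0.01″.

sin φ = 0.124537, cos φ = 0.992215, sin λ = 0.165925, cos λ = -0.986138.
North component: ΔN = −sin φ cos λ·ΔX − sin φ sin λ·ΔY + cos φ·ΔZ = −(0.124537)(-0.986138)(-413.4) − (0.124537)(0.165925)(-426.7) + (0.992215)(563.2) = 516.86 m.
1° of latitude spans 111300 m, so Δφ = 516.86 / 111300 × 3600 = 16.718″.

Δφ = 16.72″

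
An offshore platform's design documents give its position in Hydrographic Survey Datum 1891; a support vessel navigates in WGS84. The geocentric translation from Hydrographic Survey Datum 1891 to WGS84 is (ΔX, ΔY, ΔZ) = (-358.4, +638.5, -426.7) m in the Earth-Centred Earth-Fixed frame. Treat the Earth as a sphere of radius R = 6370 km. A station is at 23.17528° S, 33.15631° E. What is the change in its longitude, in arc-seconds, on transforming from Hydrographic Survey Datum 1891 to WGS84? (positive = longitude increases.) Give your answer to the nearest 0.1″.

sin φ = -0.393545, cos φ = 0.919305, sin λ = 0.546925, cos λ = 0.837182.
East component: ΔE = −sin λ·ΔX + cos λ·ΔY = −(0.546925)(-358.4) + (0.837182)(638.5) = 730.56 m.
1° of latitude spans πR/180 = 111177 m; at latitude φ, 1° of longitude spans that × cos φ = 102206.0 m, so Δλ = 730.56 / 102206.0 × 3600 = 25.732″.

Δλ = 25.7″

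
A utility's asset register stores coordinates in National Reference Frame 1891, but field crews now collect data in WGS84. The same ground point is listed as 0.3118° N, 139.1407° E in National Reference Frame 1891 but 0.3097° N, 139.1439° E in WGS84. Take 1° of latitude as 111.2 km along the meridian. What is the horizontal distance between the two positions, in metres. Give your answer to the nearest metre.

426 m

Δφ = 0.3097° − 0.3118° = -0.0021°; Δλ = 139.1439° − 139.1407° = +0.0032°.
ΔN = Δφ × 111200 = -233.5 m; ΔE = Δλ × 111200 × cos(0.3118°) = +0.0032 × 111200 × 0.999985 = 355.8 m.
Distance = √(ΔE² + ΔN²) = √(355.8² + (-233.5)²) = 425.6 m.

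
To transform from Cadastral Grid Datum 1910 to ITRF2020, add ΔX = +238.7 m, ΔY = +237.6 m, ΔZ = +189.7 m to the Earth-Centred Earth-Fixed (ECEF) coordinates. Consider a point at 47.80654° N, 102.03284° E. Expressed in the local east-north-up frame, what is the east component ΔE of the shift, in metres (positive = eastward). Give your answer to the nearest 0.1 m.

At φ = 47.80654°, λ = 102.03284°: sin φ = 0.740881, cos φ = 0.671636, sin λ = 0.978028, cos λ = -0.208472.
ΔE = −sin λ·ΔX + cos λ·ΔY = −(0.978028)·(238.7) + (-0.208472)·(237.6) = -282.99 m.

ΔE = -283.0 m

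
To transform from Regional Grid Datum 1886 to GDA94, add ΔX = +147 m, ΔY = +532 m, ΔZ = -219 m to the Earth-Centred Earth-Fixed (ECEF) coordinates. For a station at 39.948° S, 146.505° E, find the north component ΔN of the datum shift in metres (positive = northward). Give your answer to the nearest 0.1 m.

ΔN = -58.1 m

At φ = -39.948°, λ = 146.505°: sin φ = -0.642092, cos φ = 0.766628, sin λ = 0.551864, cos λ = -0.833934.
ΔN = −sin φ cos λ·ΔX − sin φ sin λ·ΔY + cos φ·ΔZ = −(-0.642092)(-0.833934)(147) − (-0.642092)(0.551864)(532) + (0.766628)(-219) = -58.09 m.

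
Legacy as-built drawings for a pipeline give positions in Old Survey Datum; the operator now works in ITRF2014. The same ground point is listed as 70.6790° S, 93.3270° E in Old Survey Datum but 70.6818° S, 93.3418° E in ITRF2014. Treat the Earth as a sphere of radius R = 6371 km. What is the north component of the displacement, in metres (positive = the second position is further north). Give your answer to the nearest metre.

ΔN = -311 m

Δφ = -70.6818° − -70.6790° = -0.0028°; Δλ = 93.3418° − 93.3270° = +0.0148°.
1° along a meridian = πR/180 = 111195 m.
ΔN = Δφ × 111195 = -311.3 m; ΔE = Δλ × 111195 × cos(-70.6790°) = +0.0148 × 111195 × 0.330860 = 544.5 m.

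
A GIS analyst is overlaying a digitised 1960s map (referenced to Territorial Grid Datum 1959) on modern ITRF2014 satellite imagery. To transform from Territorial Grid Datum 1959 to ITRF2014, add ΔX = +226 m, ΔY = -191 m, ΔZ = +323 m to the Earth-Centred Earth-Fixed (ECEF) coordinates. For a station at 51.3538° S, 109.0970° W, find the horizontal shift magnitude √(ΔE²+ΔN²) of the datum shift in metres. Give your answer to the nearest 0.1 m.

396.7 m

At φ = -51.3538°, λ = -109.0970°: sin φ = -0.781017, cos φ = 0.624510, sin λ = -0.944966, cos λ = -0.327168.
ΔE = −sin λ·ΔX + cos λ·ΔY = −(-0.944966)·(226) + (-0.327168)·(-191) = 276.05 m.
ΔN = −sin φ cos λ·ΔX − sin φ sin λ·ΔY + cos φ·ΔZ = −(-0.781017)(-0.327168)(226) − (-0.781017)(-0.944966)(-191) + (0.624510)(323) = 284.93 m.
Horizontal magnitude = √(ΔE² + ΔN²) = √(276.05² + 284.93²) = 396.73 m.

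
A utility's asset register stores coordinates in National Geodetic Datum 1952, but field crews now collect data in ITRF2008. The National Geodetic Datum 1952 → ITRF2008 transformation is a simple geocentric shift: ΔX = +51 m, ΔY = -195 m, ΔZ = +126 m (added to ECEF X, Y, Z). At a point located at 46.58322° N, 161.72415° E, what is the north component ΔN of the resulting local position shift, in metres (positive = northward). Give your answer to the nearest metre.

ΔN = 166 m

At φ = 46.58322°, λ = 161.72415°: sin φ = 0.726373, cos φ = 0.687300, sin λ = 0.313592, cos λ = -0.949558.
ΔN = −sin φ cos λ·ΔX − sin φ sin λ·ΔY + cos φ·ΔZ = −(0.726373)(-0.949558)(51) − (0.726373)(0.313592)(-195) + (0.687300)(126) = 166.19 m.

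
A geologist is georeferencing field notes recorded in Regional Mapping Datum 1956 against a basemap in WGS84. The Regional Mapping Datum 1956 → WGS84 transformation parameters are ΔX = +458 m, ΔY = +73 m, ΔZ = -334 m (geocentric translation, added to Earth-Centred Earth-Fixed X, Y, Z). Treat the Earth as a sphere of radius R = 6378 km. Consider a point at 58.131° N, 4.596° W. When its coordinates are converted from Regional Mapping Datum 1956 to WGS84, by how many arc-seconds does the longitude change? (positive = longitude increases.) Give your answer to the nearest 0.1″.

sin φ = 0.849257, cos φ = 0.527979, sin λ = -0.080129, cos λ = 0.996784.
East component: ΔE = −sin λ·ΔX + cos λ·ΔY = −(-0.080129)(458) + (0.996784)(73) = 109.46 m.
1° of latitude spans πR/180 = 111317 m; at latitude φ, 1° of longitude spans that × cos φ = 58773.1 m, so Δλ = 109.46 / 58773.1 × 3600 = 6.705″.

Δλ = 6.7″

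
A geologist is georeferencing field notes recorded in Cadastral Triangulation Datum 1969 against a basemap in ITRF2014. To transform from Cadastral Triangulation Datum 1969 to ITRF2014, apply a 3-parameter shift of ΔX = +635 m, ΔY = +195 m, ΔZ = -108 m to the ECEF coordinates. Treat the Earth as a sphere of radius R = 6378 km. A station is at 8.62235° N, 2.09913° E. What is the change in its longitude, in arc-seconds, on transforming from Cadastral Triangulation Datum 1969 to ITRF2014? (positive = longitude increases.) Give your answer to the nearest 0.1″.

sin φ = 0.149921, cos φ = 0.988698, sin λ = 0.036629, cos λ = 0.999329.
East component: ΔE = −sin λ·ΔX + cos λ·ΔY = −(0.036629)(635) + (0.999329)(195) = 171.61 m.
1° of latitude spans πR/180 = 111317 m; at latitude φ, 1° of longitude spans that × cos φ = 110059.0 m, so Δλ = 171.61 / 110059.0 × 3600 = 5.613″.

Δλ = 5.6″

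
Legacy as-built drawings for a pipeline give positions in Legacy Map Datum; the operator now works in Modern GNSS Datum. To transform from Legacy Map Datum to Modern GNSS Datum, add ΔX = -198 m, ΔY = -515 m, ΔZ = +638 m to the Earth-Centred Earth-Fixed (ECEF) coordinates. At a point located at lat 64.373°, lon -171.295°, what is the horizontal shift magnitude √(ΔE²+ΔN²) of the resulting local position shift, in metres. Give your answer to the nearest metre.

480 m

At φ = 64.373°, λ = -171.295°: sin φ = 0.901629, cos φ = 0.432511, sin λ = -0.151347, cos λ = -0.988481.
ΔE = −sin λ·ΔX + cos λ·ΔY = −(-0.151347)·(-198) + (-0.988481)·(-515) = 479.10 m.
ΔN = −sin φ cos λ·ΔX − sin φ sin λ·ΔY + cos φ·ΔZ = −(0.901629)(-0.988481)(-198) − (0.901629)(-0.151347)(-515) + (0.432511)(638) = 29.20 m.
Horizontal magnitude = √(ΔE² + ΔN²) = √(479.10² + 29.20²) = 479.99 m.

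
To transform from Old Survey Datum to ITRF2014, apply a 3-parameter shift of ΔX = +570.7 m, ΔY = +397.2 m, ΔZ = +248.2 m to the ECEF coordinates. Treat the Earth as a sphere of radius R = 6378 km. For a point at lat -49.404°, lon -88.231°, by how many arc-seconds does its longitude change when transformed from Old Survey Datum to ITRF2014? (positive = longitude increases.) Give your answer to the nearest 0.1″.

Δλ = 29.0″

sin φ = -0.759317, cos φ = 0.650721, sin λ = -0.999523, cos λ = 0.030870.
East component: ΔE = −sin λ·ΔX + cos λ·ΔY = −(-0.999523)(570.7) + (0.030870)(397.2) = 582.69 m.
1° of latitude spans πR/180 = 111317 m; at latitude φ, 1° of longitude spans that × cos φ = 72436.4 m, so Δλ = 582.69 / 72436.4 × 3600 = 28.959″.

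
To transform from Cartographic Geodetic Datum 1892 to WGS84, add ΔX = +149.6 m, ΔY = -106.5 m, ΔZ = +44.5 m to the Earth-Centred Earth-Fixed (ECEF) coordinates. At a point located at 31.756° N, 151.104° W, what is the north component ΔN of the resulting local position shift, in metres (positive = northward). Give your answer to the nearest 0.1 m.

ΔN = 79.7 m

At φ = 31.756°, λ = -151.104°: sin φ = 0.526303, cos φ = 0.850297, sin λ = -0.483221, cos λ = -0.875498.
ΔN = −sin φ cos λ·ΔX − sin φ sin λ·ΔY + cos φ·ΔZ = −(0.526303)(-0.875498)(149.6) − (0.526303)(-0.483221)(-106.5) + (0.850297)(44.5) = 79.69 m.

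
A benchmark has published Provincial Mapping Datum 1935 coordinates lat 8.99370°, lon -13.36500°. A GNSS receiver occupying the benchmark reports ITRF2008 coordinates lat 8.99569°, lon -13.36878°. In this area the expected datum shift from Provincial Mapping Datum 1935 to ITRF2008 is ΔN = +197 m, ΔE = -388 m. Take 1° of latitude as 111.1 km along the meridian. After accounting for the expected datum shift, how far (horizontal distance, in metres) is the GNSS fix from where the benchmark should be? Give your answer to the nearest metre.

Observed coordinate differences: Δφ = +0.00199°, Δλ = -0.00378°.
Converting to metres (1° lat = 111100 m, cos φ = 0.987706): observed ΔN = 221.1 m, observed ΔE = -414.8 m.
Subtracting the expected shift leaves a residual of 221.1 − (197) = 24.1 m north and -414.8 − (-388) = -26.8 m east.
Residual distance = √(24.1² + (-26.8)²) = 36.0 m.

36 m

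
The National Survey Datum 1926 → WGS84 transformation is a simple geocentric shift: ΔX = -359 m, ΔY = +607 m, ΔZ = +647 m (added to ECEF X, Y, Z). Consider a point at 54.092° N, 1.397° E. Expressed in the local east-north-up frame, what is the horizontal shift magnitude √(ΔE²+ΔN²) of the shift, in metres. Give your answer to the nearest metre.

The local east axis at (φ, λ) is (−sin λ, cos λ, 0), so ΔE = −sin(1.397°)·(-359) + cos(1.397°)·607 = 615.57 m.
The local north axis is (−sin φ cos λ, −sin φ sin λ, cos φ), giving ΔN = 290.689 − 11.986 + 379.456 = 658.16 m.
Horizontal magnitude = √(ΔE² + ΔN²) = √(615.57² + 658.16²) = 901.17 m.

901 m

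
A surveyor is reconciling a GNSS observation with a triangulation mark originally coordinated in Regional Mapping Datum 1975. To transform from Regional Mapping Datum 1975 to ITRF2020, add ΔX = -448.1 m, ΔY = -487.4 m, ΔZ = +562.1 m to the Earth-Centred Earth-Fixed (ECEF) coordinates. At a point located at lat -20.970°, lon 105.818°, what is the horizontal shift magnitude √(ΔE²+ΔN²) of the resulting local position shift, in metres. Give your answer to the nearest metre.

692 m

At φ = -20.970°, λ = 105.818°: sin φ = -0.357879, cos φ = 0.933768, sin λ = 0.962132, cos λ = -0.272583.
ΔE = −sin λ·ΔX + cos λ·ΔY = −(0.962132)·(-448.1) + (-0.272583)·(-487.4) = 563.99 m.
ΔN = −sin φ cos λ·ΔX − sin φ sin λ·ΔY + cos φ·ΔZ = −(-0.357879)(-0.272583)(-448.1) − (-0.357879)(0.962132)(-487.4) + (0.933768)(562.1) = 400.76 m.
Horizontal magnitude = √(ΔE² + ΔN²) = √(563.99² + 400.76²) = 691.87 m.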